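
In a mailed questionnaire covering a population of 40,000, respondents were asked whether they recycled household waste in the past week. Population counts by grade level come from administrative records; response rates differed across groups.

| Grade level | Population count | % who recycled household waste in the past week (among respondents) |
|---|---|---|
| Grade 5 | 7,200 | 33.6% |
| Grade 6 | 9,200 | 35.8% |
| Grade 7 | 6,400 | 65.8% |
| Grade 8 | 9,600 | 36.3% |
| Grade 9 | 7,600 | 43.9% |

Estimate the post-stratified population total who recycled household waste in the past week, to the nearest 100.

16,700

Apply each group's respondent rate to its population count:
  Grade 5: 7,200 × 33.6% = 2419.2
  Grade 6: 9,200 × 35.8% = 3293.6
  Grade 7: 6,400 × 65.8% = 4211.2
  Grade 8: 9,600 × 36.3% = 3484.8
  Grade 9: 7,600 × 43.9% = 3336.4
Estimated total = 16745.2 → 16,700.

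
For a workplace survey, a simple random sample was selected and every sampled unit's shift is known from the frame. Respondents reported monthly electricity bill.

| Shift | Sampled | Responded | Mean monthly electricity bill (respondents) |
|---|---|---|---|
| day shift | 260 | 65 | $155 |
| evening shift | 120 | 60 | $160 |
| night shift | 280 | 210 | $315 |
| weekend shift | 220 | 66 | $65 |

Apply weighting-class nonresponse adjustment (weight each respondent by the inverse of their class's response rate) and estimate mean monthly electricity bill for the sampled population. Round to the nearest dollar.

Class response rates: day shift 65/260 = 25%, evening shift 60/120 = 50%, night shift 210/280 = 75%, weekend shift 66/220 = 30%.
Weighting each respondent by the inverse class response rate inflates each class back to its sampled size, so the class weight is n_sampled:
  day shift: 260 × 155 = 40,300
  evening shift: 120 × 160 = 19,200
  night shift: 280 × 315 = 88,200
  weekend shift: 220 × 65 = 14,300
Adjusted estimate = 162,000 / 880 = 184.091 → $184.

$184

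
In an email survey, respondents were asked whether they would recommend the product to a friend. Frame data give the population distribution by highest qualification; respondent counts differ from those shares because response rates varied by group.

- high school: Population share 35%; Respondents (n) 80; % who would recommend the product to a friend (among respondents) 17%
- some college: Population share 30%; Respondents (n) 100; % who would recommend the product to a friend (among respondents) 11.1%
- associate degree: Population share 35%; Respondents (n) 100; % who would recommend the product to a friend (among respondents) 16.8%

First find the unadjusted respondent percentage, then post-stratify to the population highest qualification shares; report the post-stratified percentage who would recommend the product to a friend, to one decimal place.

15.2%

Without adjustment, the pooled respondent share is:
  (80/280)×17 + (100/280)×11.1 + (100/280)×16.8 = 14.8214%
Post-stratifying to population shares instead:
  0.35×17 + 0.3×11.1 + 0.35×16.8 = 15.16%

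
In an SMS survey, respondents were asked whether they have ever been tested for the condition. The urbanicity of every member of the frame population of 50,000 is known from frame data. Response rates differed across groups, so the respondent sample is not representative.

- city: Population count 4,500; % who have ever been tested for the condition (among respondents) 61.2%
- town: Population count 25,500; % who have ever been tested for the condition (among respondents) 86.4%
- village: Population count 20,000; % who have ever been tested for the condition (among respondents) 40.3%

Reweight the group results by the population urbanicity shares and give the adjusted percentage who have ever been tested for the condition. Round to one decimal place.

Each cell contributes population-share × respondent value:
  city: (4,500/50,000) × 61.2 = 5.508
  town: (25,500/50,000) × 86.4 = 44.064
  village: (20,000/50,000) × 40.3 = 16.12
Post-stratified estimate = 65.692 → 65.7%.

65.7%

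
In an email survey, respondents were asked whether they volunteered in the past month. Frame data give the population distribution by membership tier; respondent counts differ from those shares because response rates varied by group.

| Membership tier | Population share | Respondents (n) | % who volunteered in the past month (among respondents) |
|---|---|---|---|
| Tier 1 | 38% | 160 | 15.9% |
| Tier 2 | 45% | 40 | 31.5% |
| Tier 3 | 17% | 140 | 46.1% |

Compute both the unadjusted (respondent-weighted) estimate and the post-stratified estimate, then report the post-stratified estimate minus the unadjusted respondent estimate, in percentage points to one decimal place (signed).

Naive respondent-only estimate (weights = respondent counts):
  (160/340)×15.9 + (40/340)×31.5 + (140/340)×46.1 = 30.1706%
Post-stratified estimate weights by population shares:
  0.38×15.9 + 0.45×31.5 + 0.17×46.1 = 28.054%
Difference = 28.054 − 30.1706 = -2.1166 pp.

-2.1 percentage points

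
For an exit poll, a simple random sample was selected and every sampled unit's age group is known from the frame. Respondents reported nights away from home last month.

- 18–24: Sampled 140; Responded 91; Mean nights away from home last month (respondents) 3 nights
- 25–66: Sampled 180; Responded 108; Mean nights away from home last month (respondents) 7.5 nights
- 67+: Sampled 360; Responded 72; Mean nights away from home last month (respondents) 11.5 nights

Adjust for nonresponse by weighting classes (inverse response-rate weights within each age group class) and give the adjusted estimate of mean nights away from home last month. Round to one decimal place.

Class response rates: 18–24 91/140 = 65%, 25–66 108/180 = 60%, 67+ 72/360 = 20%.
Inverse-response-rate weighting restores each class to its sampled count, so class totals weight by n_sampled:
  18–24: 140 × 3 = 420
  25–66: 180 × 7.5 = 1350
  67+: 360 × 11.5 = 4140
Adjusted estimate = 5910 / 680 = 8.69118 → 8.7.

8.7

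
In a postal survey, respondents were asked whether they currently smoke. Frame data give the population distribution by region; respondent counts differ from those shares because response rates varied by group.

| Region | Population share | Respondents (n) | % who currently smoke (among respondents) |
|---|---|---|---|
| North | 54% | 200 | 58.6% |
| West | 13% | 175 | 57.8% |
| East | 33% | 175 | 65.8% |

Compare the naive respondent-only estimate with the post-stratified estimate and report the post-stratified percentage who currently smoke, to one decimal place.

Without adjustment, the pooled respondent share is:
  (200/550)×58.6 + (175/550)×57.8 + (175/550)×65.8 = 60.6364%
Post-stratified estimate weights by population shares:
  0.54×58.6 + 0.13×57.8 + 0.33×65.8 = 60.872%

60.9%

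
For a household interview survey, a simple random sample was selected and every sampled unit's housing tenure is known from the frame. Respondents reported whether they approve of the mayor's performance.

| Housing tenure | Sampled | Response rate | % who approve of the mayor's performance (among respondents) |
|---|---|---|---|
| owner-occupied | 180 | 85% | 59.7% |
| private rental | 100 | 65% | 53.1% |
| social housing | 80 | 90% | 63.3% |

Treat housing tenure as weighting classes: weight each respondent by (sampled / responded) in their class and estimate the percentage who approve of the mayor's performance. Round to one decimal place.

58.7%

Weighting each respondent by the inverse class response rate inflates each class back to its sampled size, so the class weight is n_sampled:
  owner-occupied: 180 × 59.7 = 10,746
  private rental: 100 × 53.1 = 5310
  social housing: 80 × 63.3 = 5064
Adjusted estimate = 21,120 / 360 = 58.6667 → 58.7%.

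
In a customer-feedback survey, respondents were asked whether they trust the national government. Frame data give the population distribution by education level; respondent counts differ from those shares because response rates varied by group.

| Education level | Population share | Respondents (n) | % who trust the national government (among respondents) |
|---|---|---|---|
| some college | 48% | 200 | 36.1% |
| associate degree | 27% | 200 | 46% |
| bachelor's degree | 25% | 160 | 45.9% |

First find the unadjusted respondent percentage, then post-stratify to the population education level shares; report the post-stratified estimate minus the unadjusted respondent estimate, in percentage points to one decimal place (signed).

Unadjusted (pooled respondent) estimate weights by respondent counts:
  (200/560)×36.1 + (200/560)×46 + (160/560)×45.9 = 42.4357%
Post-stratified estimate weights by population shares:
  0.48×36.1 + 0.27×46 + 0.25×45.9 = 41.223%
Difference = 41.223 − 42.4357 = -1.2127 pp.

-1.2 percentage points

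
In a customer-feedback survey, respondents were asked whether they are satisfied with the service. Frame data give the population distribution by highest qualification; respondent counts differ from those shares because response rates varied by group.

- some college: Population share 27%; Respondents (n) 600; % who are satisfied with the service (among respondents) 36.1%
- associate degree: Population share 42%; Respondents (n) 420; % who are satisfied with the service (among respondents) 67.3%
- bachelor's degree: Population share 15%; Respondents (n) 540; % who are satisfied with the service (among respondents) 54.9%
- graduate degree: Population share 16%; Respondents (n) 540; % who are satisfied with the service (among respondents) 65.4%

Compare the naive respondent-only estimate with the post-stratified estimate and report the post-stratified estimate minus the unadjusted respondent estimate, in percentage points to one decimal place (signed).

+2.0 percentage points

Without adjustment, the pooled respondent share is:
  (600/2100)×36.1 + (420/2100)×67.3 + (540/2100)×54.9 + (540/2100)×65.4 = 54.7086%
Reweighting by population highest qualification shares:
  0.27×36.1 + 0.42×67.3 + 0.15×54.9 + 0.16×65.4 = 56.712%
Difference = 56.712 − 54.7086 = 2.0034 pp.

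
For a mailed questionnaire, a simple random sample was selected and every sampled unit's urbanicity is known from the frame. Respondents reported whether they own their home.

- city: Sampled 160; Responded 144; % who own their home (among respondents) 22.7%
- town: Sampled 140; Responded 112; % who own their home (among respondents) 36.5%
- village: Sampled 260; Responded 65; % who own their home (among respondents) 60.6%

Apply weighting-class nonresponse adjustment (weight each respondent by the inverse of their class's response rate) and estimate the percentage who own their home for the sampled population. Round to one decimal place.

Response rates by class: city 144/160 = 90%, town 112/140 = 80%, village 65/260 = 25%.
Inverse-response-rate weighting restores each class to its sampled count, so class totals weight by n_sampled:
  city: 160 × 22.7 = 3632
  town: 140 × 36.5 = 5110
  village: 260 × 60.6 = 15,756
Adjusted estimate = 24,498 / 560 = 43.7464 → 43.7%.

43.7%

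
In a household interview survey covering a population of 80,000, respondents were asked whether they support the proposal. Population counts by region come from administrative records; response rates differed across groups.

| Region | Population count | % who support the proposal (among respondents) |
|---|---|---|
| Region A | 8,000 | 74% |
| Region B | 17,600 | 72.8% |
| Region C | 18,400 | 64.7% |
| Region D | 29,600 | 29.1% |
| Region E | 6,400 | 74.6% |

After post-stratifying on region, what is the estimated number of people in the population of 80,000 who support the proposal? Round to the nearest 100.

Apply each group's respondent rate to its population count:
  Region A: 8,000 × 74% = 5920
  Region B: 17,600 × 72.8% = 12812.8
  Region C: 18,400 × 64.7% = 11904.8
  Region D: 29,600 × 29.1% = 8613.6
  Region E: 6,400 × 74.6% = 4774.4
Estimated total = 44025.6 → 44,000.

44,000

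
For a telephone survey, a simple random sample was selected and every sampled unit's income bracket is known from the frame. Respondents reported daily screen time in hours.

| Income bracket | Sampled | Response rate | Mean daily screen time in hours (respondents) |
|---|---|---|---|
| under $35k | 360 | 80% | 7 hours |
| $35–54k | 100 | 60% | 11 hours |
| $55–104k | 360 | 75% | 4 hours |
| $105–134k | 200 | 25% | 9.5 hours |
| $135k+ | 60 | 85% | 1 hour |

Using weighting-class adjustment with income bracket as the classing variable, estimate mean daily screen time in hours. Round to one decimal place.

Weighting each respondent by the inverse class response rate inflates each class back to its sampled size, so the class weight is n_sampled:
  under $35k: 360 × 7 = 2520
  $35–54k: 100 × 11 = 1100
  $55–104k: 360 × 4 = 1440
  $105–134k: 200 × 9.5 = 1900
  $135k+: 60 × 1 = 60
Adjusted estimate = 7020 / 1,080 = 6.5 → 6.5.

6.5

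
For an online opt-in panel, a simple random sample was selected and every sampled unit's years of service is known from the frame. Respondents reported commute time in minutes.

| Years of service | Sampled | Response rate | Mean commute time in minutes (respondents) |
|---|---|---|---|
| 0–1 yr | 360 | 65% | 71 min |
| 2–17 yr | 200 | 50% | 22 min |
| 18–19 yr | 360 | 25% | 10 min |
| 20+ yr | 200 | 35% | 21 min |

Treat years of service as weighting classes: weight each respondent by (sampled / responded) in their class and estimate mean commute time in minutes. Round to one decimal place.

Each respondent's weight = sampled/responded in their class; summing within a class gives n_sampled, so:
  0–1 yr: 360 × 71 = 25,560
  2–17 yr: 200 × 22 = 4400
  18–19 yr: 360 × 10 = 3600
  20+ yr: 200 × 21 = 4200
Adjusted estimate = 37,760 / 1,120 = 33.7143 → 33.7.

33.7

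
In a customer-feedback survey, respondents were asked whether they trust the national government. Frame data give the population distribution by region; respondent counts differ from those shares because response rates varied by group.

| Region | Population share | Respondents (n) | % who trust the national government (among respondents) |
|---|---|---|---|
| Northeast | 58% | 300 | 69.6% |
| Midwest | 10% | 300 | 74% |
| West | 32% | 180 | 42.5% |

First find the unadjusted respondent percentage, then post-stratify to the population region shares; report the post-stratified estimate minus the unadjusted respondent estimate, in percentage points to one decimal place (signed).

-3.7 percentage points

Without adjustment, the pooled respondent share is:
  (300/780)×69.6 + (300/780)×74 + (180/780)×42.5 = 65.0385%
Post-stratifying to population shares instead:
  0.58×69.6 + 0.1×74 + 0.32×42.5 = 61.368%
Difference = 61.368 − 65.0385 = -3.6705 pp.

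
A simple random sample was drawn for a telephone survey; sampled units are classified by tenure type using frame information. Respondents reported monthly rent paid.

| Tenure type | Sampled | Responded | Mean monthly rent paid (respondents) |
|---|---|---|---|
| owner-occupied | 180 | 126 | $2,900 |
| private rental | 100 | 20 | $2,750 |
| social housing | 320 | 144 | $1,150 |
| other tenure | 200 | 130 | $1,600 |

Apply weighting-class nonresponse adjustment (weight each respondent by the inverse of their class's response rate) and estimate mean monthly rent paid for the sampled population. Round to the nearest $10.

Response rates by class: owner-occupied 126/180 = 70%, private rental 20/100 = 20%, social housing 144/320 = 45%, other tenure 130/200 = 65%.
With weight = n_sampled/n_responded per class, the weighted class total is n_sampled:
  owner-occupied: 180 × 2900 = 522,000
  private rental: 100 × 2750 = 275,000
  social housing: 320 × 1150 = 368,000
  other tenure: 200 × 1600 = 320,000
Adjusted estimate = 1,485,000 / 800 = 1856.25 → $1,860.

$1,860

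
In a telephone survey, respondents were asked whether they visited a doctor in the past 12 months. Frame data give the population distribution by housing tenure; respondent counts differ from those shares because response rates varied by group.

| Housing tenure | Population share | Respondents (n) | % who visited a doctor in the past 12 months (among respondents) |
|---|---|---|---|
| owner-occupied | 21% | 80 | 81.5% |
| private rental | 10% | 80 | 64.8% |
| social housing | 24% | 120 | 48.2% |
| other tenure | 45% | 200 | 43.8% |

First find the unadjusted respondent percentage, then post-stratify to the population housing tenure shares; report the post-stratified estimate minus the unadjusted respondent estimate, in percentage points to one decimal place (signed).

+0.2 percentage points

Naive respondent-only estimate (weights = respondent counts):
  (80/480)×81.5 + (80/480)×64.8 + (120/480)×48.2 + (200/480)×43.8 = 54.6833%
Post-stratified estimate weights by population shares:
  0.21×81.5 + 0.1×64.8 + 0.24×48.2 + 0.45×43.8 = 54.873%
Difference = 54.873 − 54.6833 = 0.1897 pp.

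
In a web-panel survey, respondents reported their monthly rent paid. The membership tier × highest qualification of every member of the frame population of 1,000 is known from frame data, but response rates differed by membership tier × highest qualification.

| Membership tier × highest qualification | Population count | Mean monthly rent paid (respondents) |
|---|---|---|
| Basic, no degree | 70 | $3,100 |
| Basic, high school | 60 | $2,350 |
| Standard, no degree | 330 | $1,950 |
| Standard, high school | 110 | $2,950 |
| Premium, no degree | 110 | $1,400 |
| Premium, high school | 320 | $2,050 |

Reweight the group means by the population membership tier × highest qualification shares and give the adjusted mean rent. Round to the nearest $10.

Each cell contributes population-share × respondent value:
  Basic, no degree: (70/1,000) × 3100 = 217
  Basic, high school: (60/1,000) × 2350 = 141
  Standard, no degree: (330/1,000) × 1950 = 643.5
  Standard, high school: (110/1,000) × 2950 = 324.5
  Premium, no degree: (110/1,000) × 1400 = 154
  Premium, high school: (320/1,000) × 2050 = 656
Post-stratified estimate = 2136 → $2,140.

$2,140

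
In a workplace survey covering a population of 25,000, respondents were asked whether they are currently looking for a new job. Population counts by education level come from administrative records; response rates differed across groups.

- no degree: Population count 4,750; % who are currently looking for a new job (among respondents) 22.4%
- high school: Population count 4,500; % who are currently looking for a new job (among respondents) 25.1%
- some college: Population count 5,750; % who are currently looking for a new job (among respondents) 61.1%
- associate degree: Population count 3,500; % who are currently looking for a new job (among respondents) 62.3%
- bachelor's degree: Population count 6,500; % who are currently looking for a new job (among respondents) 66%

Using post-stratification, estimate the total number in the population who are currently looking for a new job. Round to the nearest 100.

Each cell contributes its population count × the respondent rate:
  no degree: 4,750 × 22.4% = 1064
  high school: 4,500 × 25.1% = 1129.5
  some college: 5,750 × 61.1% = 3513.25
  associate degree: 3,500 × 62.3% = 2180.5
  bachelor's degree: 6,500 × 66% = 4290
Estimated total = 12177.2 → 12,200.

12,200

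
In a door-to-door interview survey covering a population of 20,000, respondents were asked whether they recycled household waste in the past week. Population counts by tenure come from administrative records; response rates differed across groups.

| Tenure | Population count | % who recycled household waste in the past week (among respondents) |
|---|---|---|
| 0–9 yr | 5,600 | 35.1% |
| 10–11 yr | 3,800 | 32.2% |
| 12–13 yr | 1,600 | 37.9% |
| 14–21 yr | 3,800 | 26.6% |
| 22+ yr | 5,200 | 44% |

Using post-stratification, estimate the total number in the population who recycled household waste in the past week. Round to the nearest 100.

Estimated count per cell = population count × respondent percentage:
  0–9 yr: 5,600 × 35.1% = 1965.6
  10–11 yr: 3,800 × 32.2% = 1223.6
  12–13 yr: 1,600 × 37.9% = 606.4
  14–21 yr: 3,800 × 26.6% = 1010.8
  22+ yr: 5,200 × 44% = 2288
Estimated total = 7094.4 → 7,100.

7,100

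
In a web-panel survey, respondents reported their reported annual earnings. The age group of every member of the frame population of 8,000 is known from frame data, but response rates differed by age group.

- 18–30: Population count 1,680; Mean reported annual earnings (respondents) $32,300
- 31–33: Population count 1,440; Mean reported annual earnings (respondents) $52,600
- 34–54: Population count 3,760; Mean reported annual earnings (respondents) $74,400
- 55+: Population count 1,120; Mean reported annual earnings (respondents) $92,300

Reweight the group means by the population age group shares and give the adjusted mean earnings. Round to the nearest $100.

$64,100

Each cell contributes population-share × respondent value:
  18–30: (1,680/8,000) × 32,300 = 6783
  31–33: (1,440/8,000) × 52,600 = 9468
  34–54: (3,760/8,000) × 74,400 = 34,968
  55+: (1,120/8,000) × 92,300 = 12,922
Post-stratified estimate = 64,141 → $64,100.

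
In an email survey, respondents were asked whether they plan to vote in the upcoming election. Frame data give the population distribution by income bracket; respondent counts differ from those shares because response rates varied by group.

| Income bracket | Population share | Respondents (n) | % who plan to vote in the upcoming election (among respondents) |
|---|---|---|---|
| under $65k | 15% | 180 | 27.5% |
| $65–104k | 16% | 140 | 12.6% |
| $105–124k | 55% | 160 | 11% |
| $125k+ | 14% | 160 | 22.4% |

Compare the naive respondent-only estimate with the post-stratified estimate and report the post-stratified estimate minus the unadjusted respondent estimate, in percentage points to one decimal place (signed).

-3.5 percentage points

Unadjusted (pooled respondent) estimate weights by respondent counts:
  (180/640)×27.5 + (140/640)×12.6 + (160/640)×11 + (160/640)×22.4 = 18.8406%
Post-stratified estimate weights by population shares:
  0.15×27.5 + 0.16×12.6 + 0.55×11 + 0.14×22.4 = 15.327%
Difference = 15.327 − 18.8406 = -3.5136 pp.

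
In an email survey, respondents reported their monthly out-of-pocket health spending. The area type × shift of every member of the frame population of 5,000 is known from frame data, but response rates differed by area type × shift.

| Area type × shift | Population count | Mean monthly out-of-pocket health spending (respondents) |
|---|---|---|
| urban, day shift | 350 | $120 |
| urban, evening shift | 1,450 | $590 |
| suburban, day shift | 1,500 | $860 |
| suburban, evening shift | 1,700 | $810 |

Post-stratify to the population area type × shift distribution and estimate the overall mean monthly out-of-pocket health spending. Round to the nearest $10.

$710

Post-stratification weights by population share, not respondent share:
  urban, day shift: (350/5,000) × 120 = 8.4
  urban, evening shift: (1,450/5,000) × 590 = 171.1
  suburban, day shift: (1,500/5,000) × 860 = 258
  suburban, evening shift: (1,700/5,000) × 810 = 275.4
Post-stratified estimate = 712.9 → $710.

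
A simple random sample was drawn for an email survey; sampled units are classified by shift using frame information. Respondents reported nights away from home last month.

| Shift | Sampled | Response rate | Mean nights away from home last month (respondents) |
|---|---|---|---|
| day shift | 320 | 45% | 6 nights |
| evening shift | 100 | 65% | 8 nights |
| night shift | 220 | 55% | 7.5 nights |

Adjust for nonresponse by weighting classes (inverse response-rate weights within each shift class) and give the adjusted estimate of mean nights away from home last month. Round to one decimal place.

6.8

Each respondent's weight = sampled/responded in their class; summing within a class gives n_sampled, so:
  day shift: 320 × 6 = 1920
  evening shift: 100 × 8 = 800
  night shift: 220 × 7.5 = 1650
Adjusted estimate = 4370 / 640 = 6.82812 → 6.8.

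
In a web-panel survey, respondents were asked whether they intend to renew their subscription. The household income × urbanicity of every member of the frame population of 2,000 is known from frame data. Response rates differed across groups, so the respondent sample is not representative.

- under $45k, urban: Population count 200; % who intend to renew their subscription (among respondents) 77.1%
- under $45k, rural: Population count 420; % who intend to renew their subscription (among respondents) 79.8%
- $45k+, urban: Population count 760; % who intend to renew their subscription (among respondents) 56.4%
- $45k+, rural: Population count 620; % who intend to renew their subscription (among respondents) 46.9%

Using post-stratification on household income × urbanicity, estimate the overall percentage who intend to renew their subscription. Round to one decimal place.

60.4%

Weight each group's respondent value by its population share:
  under $45k, urban: (200/2,000) × 77.1 = 7.71
  under $45k, rural: (420/2,000) × 79.8 = 16.758
  $45k+, urban: (760/2,000) × 56.4 = 21.432
  $45k+, rural: (620/2,000) × 46.9 = 14.539
Post-stratified estimate = 60.439 → 60.4%.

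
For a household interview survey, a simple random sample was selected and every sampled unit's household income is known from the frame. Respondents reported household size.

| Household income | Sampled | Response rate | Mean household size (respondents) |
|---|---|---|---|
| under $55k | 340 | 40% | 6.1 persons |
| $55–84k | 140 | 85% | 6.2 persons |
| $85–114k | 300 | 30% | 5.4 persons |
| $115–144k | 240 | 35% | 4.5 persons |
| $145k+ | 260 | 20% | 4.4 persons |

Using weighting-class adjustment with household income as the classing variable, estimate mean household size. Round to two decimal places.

With weight = n_sampled/n_responded per class, the weighted class total is n_sampled:
  under $55k: 340 × 6.1 = 2074
  $55–84k: 140 × 6.2 = 868
  $85–114k: 300 × 5.4 = 1620
  $115–144k: 240 × 4.5 = 1080
  $145k+: 260 × 4.4 = 1144
Adjusted estimate = 6786 / 1,280 = 5.30156 → 5.30.

5.30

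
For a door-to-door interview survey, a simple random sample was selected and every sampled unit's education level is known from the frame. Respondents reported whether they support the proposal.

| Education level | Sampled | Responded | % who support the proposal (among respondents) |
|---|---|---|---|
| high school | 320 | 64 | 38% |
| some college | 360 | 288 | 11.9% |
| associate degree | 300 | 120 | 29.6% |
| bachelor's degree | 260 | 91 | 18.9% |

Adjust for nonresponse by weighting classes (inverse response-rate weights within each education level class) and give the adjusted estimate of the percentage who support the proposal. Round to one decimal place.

24.4%

Class response rates: high school 64/320 = 20%, some college 288/360 = 80%, associate degree 120/300 = 40%, bachelor's degree 91/260 = 35%.
With weight = n_sampled/n_responded per class, the weighted class total is n_sampled:
  high school: 320 × 38 = 12,160
  some college: 360 × 11.9 = 4284
  associate degree: 300 × 29.6 = 8880
  bachelor's degree: 260 × 18.9 = 4914
Adjusted estimate = 30,238 / 1,240 = 24.3855 → 24.4%.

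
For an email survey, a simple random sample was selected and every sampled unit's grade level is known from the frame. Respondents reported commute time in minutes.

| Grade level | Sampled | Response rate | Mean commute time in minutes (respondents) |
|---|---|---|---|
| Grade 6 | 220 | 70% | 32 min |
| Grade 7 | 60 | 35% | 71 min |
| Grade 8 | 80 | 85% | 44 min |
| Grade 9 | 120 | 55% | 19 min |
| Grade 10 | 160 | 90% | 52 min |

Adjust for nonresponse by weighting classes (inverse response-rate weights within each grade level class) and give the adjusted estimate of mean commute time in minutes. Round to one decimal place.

Weighting each respondent by the inverse class response rate inflates each class back to its sampled size, so the class weight is n_sampled:
  Grade 6: 220 × 32 = 7040
  Grade 7: 60 × 71 = 4260
  Grade 8: 80 × 44 = 3520
  Grade 9: 120 × 19 = 2280
  Grade 10: 160 × 52 = 8320
Adjusted estimate = 25,420 / 640 = 39.7188 → 39.7.

39.7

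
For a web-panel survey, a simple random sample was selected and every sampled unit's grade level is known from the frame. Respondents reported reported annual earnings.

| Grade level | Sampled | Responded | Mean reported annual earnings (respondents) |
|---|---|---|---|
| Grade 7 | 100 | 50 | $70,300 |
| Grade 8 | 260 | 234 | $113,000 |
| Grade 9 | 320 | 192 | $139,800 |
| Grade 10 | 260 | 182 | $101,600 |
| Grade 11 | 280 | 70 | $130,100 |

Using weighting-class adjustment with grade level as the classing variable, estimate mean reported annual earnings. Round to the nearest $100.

$118,000

Class response rates: Grade 7 50/100 = 50%, Grade 8 234/260 = 90%, Grade 9 192/320 = 60%, Grade 10 182/260 = 70%, Grade 11 70/280 = 25%.
Each respondent's weight = sampled/responded in their class; summing within a class gives n_sampled, so:
  Grade 7: 100 × 70,300 = 7,030,000
  Grade 8: 260 × 113,000 = 29,380,000
  Grade 9: 320 × 139,800 = 44,736,000
  Grade 10: 260 × 101,600 = 26,416,000
  Grade 11: 280 × 130,100 = 36,428,000
Adjusted estimate = 143,990,000 / 1,220 = 118025 → $118,000.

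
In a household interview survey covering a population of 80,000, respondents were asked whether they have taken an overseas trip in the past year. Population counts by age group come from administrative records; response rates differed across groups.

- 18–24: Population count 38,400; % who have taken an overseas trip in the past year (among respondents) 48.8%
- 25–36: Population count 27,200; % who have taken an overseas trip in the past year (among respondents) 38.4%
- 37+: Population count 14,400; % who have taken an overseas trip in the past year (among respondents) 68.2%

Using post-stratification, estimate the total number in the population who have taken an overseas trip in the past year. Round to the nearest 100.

39,000

Each cell contributes its population count × the respondent rate:
  18–24: 38,400 × 48.8% = 18739.2
  25–36: 27,200 × 38.4% = 10444.8
  37+: 14,400 × 68.2% = 9820.8
Estimated total = 39004.8 → 39,000.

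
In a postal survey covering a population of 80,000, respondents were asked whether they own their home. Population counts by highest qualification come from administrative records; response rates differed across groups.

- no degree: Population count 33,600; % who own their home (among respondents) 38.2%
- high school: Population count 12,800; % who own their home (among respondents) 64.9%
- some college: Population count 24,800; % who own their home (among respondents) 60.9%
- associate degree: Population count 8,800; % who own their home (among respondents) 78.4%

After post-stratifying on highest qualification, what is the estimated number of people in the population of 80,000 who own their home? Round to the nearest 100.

43,100

Estimated count per cell = population count × respondent percentage:
  no degree: 33,600 × 38.2% = 12835.2
  high school: 12,800 × 64.9% = 8307.2
  some college: 24,800 × 60.9% = 15103.2
  associate degree: 8,800 × 78.4% = 6899.2
Estimated total = 43144.8 → 43,100.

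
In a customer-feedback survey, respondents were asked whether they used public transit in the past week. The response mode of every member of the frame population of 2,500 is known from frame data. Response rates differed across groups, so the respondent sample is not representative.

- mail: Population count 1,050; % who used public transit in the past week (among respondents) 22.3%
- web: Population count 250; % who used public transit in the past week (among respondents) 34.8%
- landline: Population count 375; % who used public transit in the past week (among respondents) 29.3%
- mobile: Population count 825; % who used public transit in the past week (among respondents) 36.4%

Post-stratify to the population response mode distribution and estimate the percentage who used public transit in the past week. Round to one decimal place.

29.3%

Post-stratification weights by population share, not respondent share:
  mail: (1,050/2,500) × 22.3 = 9.366
  web: (250/2,500) × 34.8 = 3.48
  landline: (375/2,500) × 29.3 = 4.395
  mobile: (825/2,500) × 36.4 = 12.012
Post-stratified estimate = 29.253 → 29.3%.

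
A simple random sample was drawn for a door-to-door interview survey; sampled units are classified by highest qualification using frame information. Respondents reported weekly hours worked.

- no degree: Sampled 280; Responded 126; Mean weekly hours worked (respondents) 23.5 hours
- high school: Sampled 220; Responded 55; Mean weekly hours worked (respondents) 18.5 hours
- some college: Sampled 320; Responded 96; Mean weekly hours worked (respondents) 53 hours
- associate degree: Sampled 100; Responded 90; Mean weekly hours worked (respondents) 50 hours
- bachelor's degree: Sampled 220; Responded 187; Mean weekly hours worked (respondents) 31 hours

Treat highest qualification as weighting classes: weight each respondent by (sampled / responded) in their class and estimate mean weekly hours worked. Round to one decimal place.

Response rates by class: no degree 126/280 = 45%, high school 55/220 = 25%, some college 96/320 = 30%, associate degree 90/100 = 90%, bachelor's degree 187/220 = 85%.
With weight = n_sampled/n_responded per class, the weighted class total is n_sampled:
  no degree: 280 × 23.5 = 6580
  high school: 220 × 18.5 = 4070
  some college: 320 × 53 = 16,960
  associate degree: 100 × 50 = 5000
  bachelor's degree: 220 × 31 = 6820
Adjusted estimate = 39,430 / 1,140 = 34.5877 → 34.6.

34.6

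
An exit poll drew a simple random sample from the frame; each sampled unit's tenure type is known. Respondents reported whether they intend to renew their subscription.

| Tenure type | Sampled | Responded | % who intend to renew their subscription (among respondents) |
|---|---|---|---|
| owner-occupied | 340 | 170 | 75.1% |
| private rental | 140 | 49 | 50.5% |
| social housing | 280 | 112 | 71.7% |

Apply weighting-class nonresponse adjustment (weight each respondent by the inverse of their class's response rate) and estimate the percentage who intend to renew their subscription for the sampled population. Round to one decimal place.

Response rates by class: owner-occupied 170/340 = 50%, private rental 49/140 = 35%, social housing 112/280 = 40%.
Each respondent's weight = sampled/responded in their class; summing within a class gives n_sampled, so:
  owner-occupied: 340 × 75.1 = 25534
  private rental: 140 × 50.5 = 7070
  social housing: 280 × 71.7 = 20,076
Adjusted estimate = 52,680 / 760 = 69.3158 → 69.3%.

69.3%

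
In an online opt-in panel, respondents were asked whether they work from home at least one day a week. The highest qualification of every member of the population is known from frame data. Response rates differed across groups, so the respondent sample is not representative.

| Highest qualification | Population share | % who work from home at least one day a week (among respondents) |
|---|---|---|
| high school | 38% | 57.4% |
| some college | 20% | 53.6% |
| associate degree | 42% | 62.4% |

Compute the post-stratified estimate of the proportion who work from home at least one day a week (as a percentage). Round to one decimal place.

58.7%

Reweight to the known highest qualification distribution:
  high school: 0.38 × 57.4 = 21.812
  some college: 0.2 × 53.6 = 10.72
  associate degree: 0.42 × 62.4 = 26.208
Post-stratified estimate = 58.74 → 58.7%.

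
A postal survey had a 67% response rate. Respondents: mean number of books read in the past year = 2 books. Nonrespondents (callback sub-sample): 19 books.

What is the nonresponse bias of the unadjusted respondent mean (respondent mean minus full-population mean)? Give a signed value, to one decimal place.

Nonresponse fraction = 1 − 0.67 = 0.33.
Bias = (nonresponse fraction) × (respondent mean − nonrespondent mean)
     = 0.33 × (2 − 19) = 0.33 × -17 = -5.61.

-5.6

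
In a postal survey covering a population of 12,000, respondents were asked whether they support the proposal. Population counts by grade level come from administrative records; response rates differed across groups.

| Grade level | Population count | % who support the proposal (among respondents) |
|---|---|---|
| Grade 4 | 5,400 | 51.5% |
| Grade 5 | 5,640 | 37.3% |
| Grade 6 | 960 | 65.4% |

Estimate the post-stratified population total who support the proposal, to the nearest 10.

5,510

Each cell contributes its population count × the respondent rate:
  Grade 4: 5,400 × 51.5% = 2781
  Grade 5: 5,640 × 37.3% = 2103.72
  Grade 6: 960 × 65.4% = 627.84
Estimated total = 5512.56 → 5,510.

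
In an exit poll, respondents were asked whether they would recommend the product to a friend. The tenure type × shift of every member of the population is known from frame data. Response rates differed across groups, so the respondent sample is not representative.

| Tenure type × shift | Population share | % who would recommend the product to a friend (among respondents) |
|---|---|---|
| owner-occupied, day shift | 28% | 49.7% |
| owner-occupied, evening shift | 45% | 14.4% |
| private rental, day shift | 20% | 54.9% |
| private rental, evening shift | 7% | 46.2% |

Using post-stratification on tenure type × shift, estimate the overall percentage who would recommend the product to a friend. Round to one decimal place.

34.6%

Reweight to the known tenure type × shift distribution:
  owner-occupied, day shift: 0.28 × 49.7 = 13.916
  owner-occupied, evening shift: 0.45 × 14.4 = 6.48
  private rental, day shift: 0.2 × 54.9 = 10.98
  private rental, evening shift: 0.07 × 46.2 = 3.234
Post-stratified estimate = 34.61 → 34.6%.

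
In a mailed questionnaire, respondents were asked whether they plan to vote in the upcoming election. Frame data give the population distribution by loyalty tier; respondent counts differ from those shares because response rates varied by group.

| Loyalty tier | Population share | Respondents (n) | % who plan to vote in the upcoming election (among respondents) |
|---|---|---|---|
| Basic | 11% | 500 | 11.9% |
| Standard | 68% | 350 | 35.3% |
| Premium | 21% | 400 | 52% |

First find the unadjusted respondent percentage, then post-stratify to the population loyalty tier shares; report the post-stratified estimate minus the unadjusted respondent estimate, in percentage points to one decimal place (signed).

+4.9 percentage points

Naive respondent-only estimate (weights = respondent counts):
  (500/1250)×11.9 + (350/1250)×35.3 + (400/1250)×52 = 31.284%
Reweighting by population loyalty tier shares:
  0.11×11.9 + 0.68×35.3 + 0.21×52 = 36.233%
Difference = 36.233 − 31.284 = 4.949 pp.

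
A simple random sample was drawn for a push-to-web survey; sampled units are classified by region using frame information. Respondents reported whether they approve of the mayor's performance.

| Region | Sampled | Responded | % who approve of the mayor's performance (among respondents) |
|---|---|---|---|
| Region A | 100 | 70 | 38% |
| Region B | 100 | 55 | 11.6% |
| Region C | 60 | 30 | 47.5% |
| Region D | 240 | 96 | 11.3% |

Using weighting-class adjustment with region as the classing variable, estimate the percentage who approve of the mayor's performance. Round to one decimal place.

Class response rates: Region A 70/100 = 70%, Region B 55/100 = 55%, Region C 30/60 = 50%, Region D 96/240 = 40%.
Inverse-response-rate weighting restores each class to its sampled count, so class totals weight by n_sampled:
  Region A: 100 × 38 = 3800
  Region B: 100 × 11.6 = 1160
  Region C: 60 × 47.5 = 2850
  Region D: 240 × 11.3 = 2712
Adjusted estimate = 10,522 / 500 = 21.044 → 21.0%.

21.0%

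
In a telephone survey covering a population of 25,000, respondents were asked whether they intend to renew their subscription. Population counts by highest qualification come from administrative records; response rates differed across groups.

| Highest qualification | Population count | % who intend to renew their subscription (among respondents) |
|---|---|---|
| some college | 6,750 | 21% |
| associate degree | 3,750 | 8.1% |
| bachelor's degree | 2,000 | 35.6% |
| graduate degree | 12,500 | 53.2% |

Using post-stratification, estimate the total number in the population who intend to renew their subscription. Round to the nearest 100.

9,100

Estimated count per cell = population count × respondent percentage:
  some college: 6,750 × 21% = 1417.5
  associate degree: 3,750 × 8.1% = 303.75
  bachelor's degree: 2,000 × 35.6% = 712
  graduate degree: 12,500 × 53.2% = 6650
Estimated total = 9083.25 → 9,100.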